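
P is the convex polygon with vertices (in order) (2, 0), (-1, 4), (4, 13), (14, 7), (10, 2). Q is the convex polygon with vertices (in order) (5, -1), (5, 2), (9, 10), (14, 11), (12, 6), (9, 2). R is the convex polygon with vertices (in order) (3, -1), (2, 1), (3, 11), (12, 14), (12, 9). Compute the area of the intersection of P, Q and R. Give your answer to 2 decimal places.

15.71

The intersection is the polygon with vertices (5,2), (9,10), (11.533,8.48), (5,1.222).
By the shoelace formula its area is 15.71.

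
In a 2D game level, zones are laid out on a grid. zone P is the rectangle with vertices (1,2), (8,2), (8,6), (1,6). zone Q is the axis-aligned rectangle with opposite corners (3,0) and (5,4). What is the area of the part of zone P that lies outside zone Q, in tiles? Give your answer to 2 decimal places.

|zone P∩zone Q|: x∈[3,5], y∈[2,4] → 2·2 = 4.
|zone P| = 28.
|zone P ∖ zone Q| = |zone P| − |zone P∩zone Q| = 28 − 4 = 24.00.

24.00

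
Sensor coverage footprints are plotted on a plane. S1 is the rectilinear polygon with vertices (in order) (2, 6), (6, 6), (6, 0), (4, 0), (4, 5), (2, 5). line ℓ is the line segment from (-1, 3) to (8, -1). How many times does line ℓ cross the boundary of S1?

2

The segment meets the boundary at (5.75,0), (4,0.778).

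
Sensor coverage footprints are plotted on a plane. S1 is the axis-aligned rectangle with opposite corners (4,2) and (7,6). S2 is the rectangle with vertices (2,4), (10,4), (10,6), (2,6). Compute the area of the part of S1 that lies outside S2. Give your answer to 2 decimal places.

|S1∩S2|: x∈[4,7], y∈[4,6] → 3·2 = 6.
|S1| = 12.
|S1 ∖ S2| = |S1| − |S1∩S2| = 12 − 6 = 6.00.

6.00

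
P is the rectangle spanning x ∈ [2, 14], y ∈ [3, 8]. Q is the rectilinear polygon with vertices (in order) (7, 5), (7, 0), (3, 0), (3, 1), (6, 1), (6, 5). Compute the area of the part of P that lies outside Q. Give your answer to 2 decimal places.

58.00

|P| = 60, |P∩Q| = 2.
|P ∖ Q| = |P| − |P∩Q| = 60 − 2 = 58.00.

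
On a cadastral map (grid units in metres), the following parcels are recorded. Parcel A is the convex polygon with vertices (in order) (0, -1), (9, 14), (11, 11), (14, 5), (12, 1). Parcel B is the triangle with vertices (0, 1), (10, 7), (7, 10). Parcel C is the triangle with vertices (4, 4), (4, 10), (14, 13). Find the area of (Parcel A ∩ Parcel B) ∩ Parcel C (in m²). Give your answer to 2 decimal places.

10.73

The region (Parcel A ∩ Parcel B) ∩ Parcel C is the polygon with vertices (7,10), (8.737,8.263), (4,4), (4,5.667), (5.25,7.75).
By the shoelace formula its area is 10.73.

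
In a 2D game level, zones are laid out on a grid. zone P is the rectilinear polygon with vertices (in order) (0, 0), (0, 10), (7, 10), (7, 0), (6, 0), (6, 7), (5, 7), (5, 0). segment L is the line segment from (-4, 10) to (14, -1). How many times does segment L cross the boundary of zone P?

4

The segment meets the boundary at (7,3.278), (6,3.889), (5,4.5), (0,7.556).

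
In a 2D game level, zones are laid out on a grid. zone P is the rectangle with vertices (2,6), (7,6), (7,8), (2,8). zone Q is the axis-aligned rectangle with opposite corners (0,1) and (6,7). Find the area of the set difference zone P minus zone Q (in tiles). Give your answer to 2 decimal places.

6.00

|zone P∩zone Q|: x∈[2,6], y∈[6,7] → 4·1 = 4.
|zone P| = 10.
|zone P ∖ zone Q| = |zone P| − |zone P∩zone Q| = 10 − 4 = 6.00.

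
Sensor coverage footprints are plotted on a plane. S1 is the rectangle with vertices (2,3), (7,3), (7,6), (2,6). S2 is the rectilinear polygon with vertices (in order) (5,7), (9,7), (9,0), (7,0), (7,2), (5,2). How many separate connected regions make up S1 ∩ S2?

1

S1 ∩ S2 is a single connected region.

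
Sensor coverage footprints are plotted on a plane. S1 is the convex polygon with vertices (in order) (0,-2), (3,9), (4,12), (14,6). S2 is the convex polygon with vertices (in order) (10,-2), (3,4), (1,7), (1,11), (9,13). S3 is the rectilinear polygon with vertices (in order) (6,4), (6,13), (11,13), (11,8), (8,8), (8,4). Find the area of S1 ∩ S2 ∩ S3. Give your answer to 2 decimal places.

The intersection is the polygon with vertices (9.278,8.833), (9.333,8), (8,8), (8,4), (6,4), (6,10.8).
By the shoelace formula its area is 13.98.

13.98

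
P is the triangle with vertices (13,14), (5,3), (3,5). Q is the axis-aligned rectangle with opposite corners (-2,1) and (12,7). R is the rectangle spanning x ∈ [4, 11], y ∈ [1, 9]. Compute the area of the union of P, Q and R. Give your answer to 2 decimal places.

102.80

By inclusion–exclusion:
Individual areas: |P| = 19, |Q| = 84, |R| = 56.
|P∩Q| = 9.596.
|P∩R| = 13.252.
|Q∩R|: x∈[4,11], y∈[1,7] → 7·6 = 42.
|P∩Q∩R| = 8.646.
|P ∪ Q ∪ R| = 159 − 64.848 + 8.646 = 102.80.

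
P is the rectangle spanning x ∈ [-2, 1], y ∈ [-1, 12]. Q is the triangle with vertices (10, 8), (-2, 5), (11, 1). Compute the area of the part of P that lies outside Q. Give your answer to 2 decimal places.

|P| = 39, |P∩Q| = 2.5096.
|P ∖ Q| = |P| − |P∩Q| = 39 − 2.5096 = 36.49.

36.49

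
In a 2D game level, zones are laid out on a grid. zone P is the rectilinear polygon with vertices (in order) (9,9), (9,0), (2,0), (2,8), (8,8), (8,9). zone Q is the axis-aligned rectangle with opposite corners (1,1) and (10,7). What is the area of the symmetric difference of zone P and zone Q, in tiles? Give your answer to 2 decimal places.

27.00

|zone P| = 57, |zone Q| = 54, |zone P∩zone Q| = 42.
|zone P △ zone Q| = |zone P| + |zone Q| − 2·|zone P∩zone Q| = 57 + 54 − 84 = 27.00.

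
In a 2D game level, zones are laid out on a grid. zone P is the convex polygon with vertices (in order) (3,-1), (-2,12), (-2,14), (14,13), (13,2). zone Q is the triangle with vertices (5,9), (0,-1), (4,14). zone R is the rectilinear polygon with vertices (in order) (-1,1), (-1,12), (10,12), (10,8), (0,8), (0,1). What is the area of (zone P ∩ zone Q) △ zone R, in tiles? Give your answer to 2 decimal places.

|zone P ∩ zone Q| = 15.6448.
|(zone P ∩ zone Q) ∩ zone R| = 7.1167.
|(zone P ∩ zone Q) △ zone R| = 15.6448 + 51 − 14.2333 = 52.41.

52.41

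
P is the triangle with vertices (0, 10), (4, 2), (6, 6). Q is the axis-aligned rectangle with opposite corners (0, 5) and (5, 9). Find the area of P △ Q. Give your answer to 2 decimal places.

16.17

|P| = 16, |Q| = 20, |P∩Q| = 9.9167.
|P △ Q| = |P| + |Q| − 2·|P∩Q| = 16 + 20 − 19.8333 = 16.17.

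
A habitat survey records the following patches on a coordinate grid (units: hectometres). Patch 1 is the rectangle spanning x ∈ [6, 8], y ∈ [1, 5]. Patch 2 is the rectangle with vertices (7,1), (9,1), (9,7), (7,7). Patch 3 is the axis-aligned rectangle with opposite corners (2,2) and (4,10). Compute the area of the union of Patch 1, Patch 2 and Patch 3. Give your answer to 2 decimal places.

By inclusion–exclusion:
Individual areas: |Patch 1| = 8, |Patch 2| = 12, |Patch 3| = 16.
|Patch 1∩Patch 2|: x∈[7,8], y∈[1,5] → 1·4 = 4.
|Patch 1∩Patch 3| = 0 (no overlap).
|Patch 2∩Patch 3| = 0 (no overlap).
|Patch 1∩Patch 2∩Patch 3| = 0.
|Patch 1 ∪ Patch 2 ∪ Patch 3| = 36 − 4 + 0 = 32.00.

32.00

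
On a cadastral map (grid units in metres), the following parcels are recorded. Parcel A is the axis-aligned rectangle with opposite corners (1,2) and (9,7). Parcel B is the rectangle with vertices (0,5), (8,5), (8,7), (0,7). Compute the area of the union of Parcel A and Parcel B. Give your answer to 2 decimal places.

By inclusion–exclusion:
Individual areas: |Parcel A| = 40, |Parcel B| = 16.
|Parcel A∩Parcel B|: x∈[1,8], y∈[5,7] → 7·2 = 14.
|Parcel A ∪ Parcel B| = 56 − 14 = 42.00.

42.00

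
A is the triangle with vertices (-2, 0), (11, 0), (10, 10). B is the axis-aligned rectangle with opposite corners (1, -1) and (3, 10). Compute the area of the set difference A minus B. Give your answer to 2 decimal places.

58.33

|A| = 65, |A∩B| = 6.6667.
|A ∖ B| = |A| − |A∩B| = 65 − 6.6667 = 58.33.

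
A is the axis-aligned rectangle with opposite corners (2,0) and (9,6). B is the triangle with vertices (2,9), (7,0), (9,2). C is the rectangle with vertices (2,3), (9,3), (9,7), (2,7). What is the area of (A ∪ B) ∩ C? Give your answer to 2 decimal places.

The region (A ∪ B) ∩ C is the polygon with vertices (2,6), (3.667,6), (3.111,7), (4,7), (5,6), (9,6), (9,3), (2,3).
By the shoelace formula its area is 22.11.

22.11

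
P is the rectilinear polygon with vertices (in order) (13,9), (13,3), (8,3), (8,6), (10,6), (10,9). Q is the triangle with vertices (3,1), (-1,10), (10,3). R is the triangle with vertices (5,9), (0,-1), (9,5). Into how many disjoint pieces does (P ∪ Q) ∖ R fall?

2

(P ∪ Q) ∖ R splits into 2 disjoint pieces (area 28.4986, area 12.1694).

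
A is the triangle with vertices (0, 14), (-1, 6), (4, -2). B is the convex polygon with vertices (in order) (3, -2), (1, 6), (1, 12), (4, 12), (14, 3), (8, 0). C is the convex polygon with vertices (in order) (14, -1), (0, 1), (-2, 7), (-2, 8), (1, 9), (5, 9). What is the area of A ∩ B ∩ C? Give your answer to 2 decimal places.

7.28

The intersection is the polygon with vertices (1,6), (1,9), (1.25,9), (3.37,0.518), (2.333,0.667).
By the shoelace formula its area is 7.28.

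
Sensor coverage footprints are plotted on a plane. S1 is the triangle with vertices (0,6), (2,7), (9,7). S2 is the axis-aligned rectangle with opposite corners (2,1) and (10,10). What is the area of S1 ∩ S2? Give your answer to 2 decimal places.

2.72

The intersection is the polygon with vertices (9,7), (2,6.222), (2,7).
By the shoelace formula its area is 2.72.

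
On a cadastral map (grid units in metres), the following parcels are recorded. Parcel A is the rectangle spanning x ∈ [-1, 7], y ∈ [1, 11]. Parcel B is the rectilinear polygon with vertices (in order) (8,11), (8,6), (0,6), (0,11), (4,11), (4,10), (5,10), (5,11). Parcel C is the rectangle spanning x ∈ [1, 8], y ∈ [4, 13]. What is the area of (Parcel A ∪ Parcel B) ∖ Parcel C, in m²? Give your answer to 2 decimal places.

38.00

|Parcel A ∪ Parcel B| = 85.
|(Parcel A ∪ Parcel B) ∩ Parcel C| = 47.
|(Parcel A ∪ Parcel B) ∖ Parcel C| = 85 − 47 = 38.00.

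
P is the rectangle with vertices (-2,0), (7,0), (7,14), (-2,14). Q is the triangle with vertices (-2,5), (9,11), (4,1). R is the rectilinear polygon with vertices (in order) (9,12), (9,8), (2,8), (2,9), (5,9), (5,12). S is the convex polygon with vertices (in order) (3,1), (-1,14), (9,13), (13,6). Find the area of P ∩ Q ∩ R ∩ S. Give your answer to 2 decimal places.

3.34

The intersection is the polygon with vertices (7,8), (3.5,8), (7,9.909).
By the shoelace formula its area is 3.34.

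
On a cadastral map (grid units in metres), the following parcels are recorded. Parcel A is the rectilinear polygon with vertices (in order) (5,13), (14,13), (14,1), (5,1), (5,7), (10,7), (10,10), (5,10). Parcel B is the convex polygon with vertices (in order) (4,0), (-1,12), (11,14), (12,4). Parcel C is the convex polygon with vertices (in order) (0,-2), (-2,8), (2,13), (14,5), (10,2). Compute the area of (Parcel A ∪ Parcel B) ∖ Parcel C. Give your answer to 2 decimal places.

|Parcel A ∪ Parcel B| = 156.05.
|(Parcel A ∪ Parcel B) ∩ Parcel C| = 91.8956.
|(Parcel A ∪ Parcel B) ∖ Parcel C| = 156.05 − 91.8956 = 64.15.

64.15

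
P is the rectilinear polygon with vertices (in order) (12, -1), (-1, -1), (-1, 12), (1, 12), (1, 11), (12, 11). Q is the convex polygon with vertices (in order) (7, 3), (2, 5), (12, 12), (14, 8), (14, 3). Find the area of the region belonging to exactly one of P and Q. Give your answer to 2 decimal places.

123.43

|P| = 158, |Q| = 64, |P∩Q| = 49.2857.
|P △ Q| = |P| + |Q| − 2·|P∩Q| = 158 + 64 − 98.5714 = 123.43.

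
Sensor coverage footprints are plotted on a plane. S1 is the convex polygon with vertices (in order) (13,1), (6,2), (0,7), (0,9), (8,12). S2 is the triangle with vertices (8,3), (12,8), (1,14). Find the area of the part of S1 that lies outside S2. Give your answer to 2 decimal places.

49.25

|S1| = 79, |S1∩S2| = 29.7517.
|S1 ∖ S2| = |S1| − |S1∩S2| = 79 − 29.7517 = 49.25.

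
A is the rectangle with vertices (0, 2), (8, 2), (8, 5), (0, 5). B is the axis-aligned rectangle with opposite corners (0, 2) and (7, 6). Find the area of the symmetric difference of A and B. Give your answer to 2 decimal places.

10.00

|A∩B|: x∈[0,7], y∈[2,5] → 7·3 = 21.
|A △ B| = |A| + |B| − 2·|A∩B| = 24 + 28 − 42 = 10.00.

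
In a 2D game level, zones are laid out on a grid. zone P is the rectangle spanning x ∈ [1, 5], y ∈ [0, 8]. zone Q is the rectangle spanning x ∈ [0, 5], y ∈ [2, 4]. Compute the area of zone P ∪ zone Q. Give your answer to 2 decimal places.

By inclusion–exclusion:
Individual areas: |zone P| = 32, |zone Q| = 10.
|zone P∩zone Q|: x∈[1,5], y∈[2,4] → 4·2 = 8.
|zone P ∪ zone Q| = 42 − 8 = 34.00.

34.00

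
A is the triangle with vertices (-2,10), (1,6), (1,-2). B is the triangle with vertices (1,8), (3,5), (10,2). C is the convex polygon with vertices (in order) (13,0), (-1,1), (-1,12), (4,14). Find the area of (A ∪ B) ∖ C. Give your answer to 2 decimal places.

2.37

|A ∪ B| = 19.5.
|(A ∪ B) ∩ C| = 17.1277.
|(A ∪ B) ∖ C| = 19.5 − 17.1277 = 2.37.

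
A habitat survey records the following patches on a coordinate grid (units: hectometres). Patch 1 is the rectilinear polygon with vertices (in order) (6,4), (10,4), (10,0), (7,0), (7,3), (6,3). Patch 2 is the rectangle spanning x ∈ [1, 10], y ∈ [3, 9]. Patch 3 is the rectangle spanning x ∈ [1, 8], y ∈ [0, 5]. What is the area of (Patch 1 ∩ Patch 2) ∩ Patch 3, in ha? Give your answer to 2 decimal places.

The region (Patch 1 ∩ Patch 2) ∩ Patch 3 is the polygon with vertices (7,3), (6,3), (6,4), (8,4), (8,3).
By the shoelace formula its area is 2.00.

2.00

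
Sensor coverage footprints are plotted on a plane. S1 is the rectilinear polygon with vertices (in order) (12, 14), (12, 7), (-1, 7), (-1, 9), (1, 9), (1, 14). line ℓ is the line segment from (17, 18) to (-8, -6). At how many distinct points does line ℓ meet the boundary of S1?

2

The segment meets the boundary at (5.542,7), (12,13.2).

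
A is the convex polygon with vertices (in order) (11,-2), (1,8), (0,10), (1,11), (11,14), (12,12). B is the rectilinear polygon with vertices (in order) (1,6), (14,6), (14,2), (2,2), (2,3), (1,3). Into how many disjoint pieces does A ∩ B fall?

1

A ∩ B is a single connected region.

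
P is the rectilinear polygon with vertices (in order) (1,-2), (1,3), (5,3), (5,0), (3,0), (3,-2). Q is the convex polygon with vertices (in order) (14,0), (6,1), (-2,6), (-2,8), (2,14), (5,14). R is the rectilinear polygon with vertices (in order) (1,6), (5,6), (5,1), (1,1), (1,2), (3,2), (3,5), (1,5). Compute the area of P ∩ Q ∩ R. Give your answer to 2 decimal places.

The intersection is the polygon with vertices (5,1.625), (3,2.875), (3,3), (5,3).
By the shoelace formula its area is 1.50.

1.50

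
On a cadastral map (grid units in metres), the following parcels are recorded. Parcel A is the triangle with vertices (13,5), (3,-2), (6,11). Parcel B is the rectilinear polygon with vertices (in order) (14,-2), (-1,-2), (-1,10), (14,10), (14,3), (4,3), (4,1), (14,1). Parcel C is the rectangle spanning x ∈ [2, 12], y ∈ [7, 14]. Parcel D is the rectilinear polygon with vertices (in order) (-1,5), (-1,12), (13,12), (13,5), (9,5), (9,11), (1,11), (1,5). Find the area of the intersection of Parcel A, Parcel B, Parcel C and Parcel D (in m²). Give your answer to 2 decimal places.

The intersection is the polygon with vertices (10.667,7), (9,7), (9,8.429).
By the shoelace formula its area is 1.19.

1.19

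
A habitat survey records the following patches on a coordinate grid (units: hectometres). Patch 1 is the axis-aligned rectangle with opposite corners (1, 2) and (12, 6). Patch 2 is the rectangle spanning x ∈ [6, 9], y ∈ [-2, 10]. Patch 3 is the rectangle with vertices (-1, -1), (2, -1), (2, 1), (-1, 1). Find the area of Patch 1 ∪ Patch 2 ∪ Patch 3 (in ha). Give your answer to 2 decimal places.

74.00

By inclusion–exclusion:
Individual areas: |Patch 1| = 44, |Patch 2| = 36, |Patch 3| = 6.
|Patch 1∩Patch 2|: x∈[6,9], y∈[2,6] → 3·4 = 12.
|Patch 1∩Patch 3| = 0 (no overlap).
|Patch 2∩Patch 3| = 0 (no overlap).
|Patch 1∩Patch 2∩Patch 3| = 0.
|Patch 1 ∪ Patch 2 ∪ Patch 3| = 86 − 12 + 0 = 74.00.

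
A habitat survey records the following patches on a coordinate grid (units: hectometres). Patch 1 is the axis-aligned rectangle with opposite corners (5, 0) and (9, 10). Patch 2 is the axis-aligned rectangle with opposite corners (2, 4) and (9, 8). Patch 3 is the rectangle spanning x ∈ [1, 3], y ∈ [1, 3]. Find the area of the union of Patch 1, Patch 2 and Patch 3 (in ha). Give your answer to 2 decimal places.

By inclusion–exclusion:
Individual areas: |Patch 1| = 40, |Patch 2| = 28, |Patch 3| = 4.
|Patch 1∩Patch 2|: x∈[5,9], y∈[4,8] → 4·4 = 16.
|Patch 1∩Patch 3| = 0 (no overlap).
|Patch 2∩Patch 3| = 0 (no overlap).
|Patch 1∩Patch 2∩Patch 3| = 0.
|Patch 1 ∪ Patch 2 ∪ Patch 3| = 72 − 16 + 0 = 56.00.

56.00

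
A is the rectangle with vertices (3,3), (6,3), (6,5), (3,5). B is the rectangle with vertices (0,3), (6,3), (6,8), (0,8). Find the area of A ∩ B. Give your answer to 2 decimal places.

6.00

|A∩B|: x∈[3,6], y∈[3,5] → 3·2 = 6.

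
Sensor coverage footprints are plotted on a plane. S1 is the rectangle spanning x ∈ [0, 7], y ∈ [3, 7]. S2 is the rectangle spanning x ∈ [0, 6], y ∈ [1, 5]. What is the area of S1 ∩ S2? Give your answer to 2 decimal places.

|S1∩S2|: x∈[0,6], y∈[3,5] → 6·2 = 12.

12.00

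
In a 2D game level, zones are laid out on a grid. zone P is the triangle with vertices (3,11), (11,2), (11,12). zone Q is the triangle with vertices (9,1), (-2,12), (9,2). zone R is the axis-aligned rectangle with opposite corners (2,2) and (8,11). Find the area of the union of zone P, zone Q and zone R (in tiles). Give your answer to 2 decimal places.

By inclusion–exclusion:
Individual areas: |zone P| = 40, |zone Q| = 5.5, |zone R| = 54.
|zone P∩zone Q| = 0.
|zone P∩zone R| = 14.0625.
|zone Q∩zone R| = 3.8182.
|zone P∩zone Q∩zone R| = 0.
|zone P ∪ zone Q ∪ zone R| = 99.5 − 17.8807 + 0 = 81.62.

81.62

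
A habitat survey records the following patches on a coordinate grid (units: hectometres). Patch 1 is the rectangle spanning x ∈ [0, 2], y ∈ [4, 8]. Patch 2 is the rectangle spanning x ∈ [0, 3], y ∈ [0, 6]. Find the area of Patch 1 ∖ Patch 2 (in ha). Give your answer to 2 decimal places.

4.00

|Patch 1∩Patch 2|: x∈[0,2], y∈[4,6] → 2·2 = 4.
|Patch 1| = 8.
|Patch 1 ∖ Patch 2| = |Patch 1| − |Patch 1∩Patch 2| = 8 − 4 = 4.00.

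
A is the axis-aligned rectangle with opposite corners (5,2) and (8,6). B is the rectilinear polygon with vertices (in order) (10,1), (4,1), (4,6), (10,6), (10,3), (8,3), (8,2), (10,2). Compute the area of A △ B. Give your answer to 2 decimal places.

|A| = 12, |B| = 28, |A∩B| = 12.
|A △ B| = |A| + |B| − 2·|A∩B| = 12 + 28 − 24 = 16.00.

16.00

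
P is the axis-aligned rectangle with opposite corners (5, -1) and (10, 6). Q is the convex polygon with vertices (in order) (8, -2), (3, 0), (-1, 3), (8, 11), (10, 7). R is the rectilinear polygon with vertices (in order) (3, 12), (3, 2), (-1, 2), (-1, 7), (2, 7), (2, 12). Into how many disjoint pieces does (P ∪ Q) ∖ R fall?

1

(P ∪ Q) ∖ R is a single connected region.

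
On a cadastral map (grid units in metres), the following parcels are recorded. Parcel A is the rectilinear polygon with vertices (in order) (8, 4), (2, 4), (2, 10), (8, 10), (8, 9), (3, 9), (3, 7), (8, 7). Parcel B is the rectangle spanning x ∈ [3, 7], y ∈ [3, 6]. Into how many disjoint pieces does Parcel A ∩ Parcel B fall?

Parcel A ∩ Parcel B is a single connected region.

1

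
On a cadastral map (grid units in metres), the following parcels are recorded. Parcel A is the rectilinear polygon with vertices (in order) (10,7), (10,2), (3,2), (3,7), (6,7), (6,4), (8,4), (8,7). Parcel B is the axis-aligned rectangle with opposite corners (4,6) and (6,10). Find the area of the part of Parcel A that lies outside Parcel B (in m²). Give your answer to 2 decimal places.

|Parcel A| = 29, |Parcel A∩Parcel B| = 2.
|Parcel A ∖ Parcel B| = |Parcel A| − |Parcel A∩Parcel B| = 29 − 2 = 27.00.

27.00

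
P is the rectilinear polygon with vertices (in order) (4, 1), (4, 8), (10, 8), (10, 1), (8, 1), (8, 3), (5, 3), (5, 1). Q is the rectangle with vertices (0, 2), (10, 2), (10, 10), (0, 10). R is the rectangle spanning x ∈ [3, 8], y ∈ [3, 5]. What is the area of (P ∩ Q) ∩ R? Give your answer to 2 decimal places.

The region (P ∩ Q) ∩ R is the polygon with vertices (5,3), (4,3), (4,5), (8,5), (8,3).
By the shoelace formula its area is 8.00.

8.00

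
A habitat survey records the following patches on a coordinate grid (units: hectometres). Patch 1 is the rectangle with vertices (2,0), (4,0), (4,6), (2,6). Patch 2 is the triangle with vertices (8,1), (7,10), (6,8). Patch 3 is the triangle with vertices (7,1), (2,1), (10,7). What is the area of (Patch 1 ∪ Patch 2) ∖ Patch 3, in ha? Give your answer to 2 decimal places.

14.84

|Patch 1 ∪ Patch 2| = 17.5.
|(Patch 1 ∪ Patch 2) ∩ Patch 3| = 2.6621.
|(Patch 1 ∪ Patch 2) ∖ Patch 3| = 17.5 − 2.6621 = 14.84.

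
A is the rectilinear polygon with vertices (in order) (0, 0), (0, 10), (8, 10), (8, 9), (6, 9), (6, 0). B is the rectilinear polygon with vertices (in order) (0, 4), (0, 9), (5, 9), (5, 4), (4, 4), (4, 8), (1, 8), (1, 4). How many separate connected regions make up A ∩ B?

A ∩ B is a single connected region.

1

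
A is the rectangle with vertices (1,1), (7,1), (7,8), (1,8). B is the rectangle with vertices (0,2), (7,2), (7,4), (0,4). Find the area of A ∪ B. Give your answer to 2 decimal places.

44.00

By inclusion–exclusion:
Individual areas: |A| = 42, |B| = 14.
|A∩B|: x∈[1,7], y∈[2,4] → 6·2 = 12.
|A ∪ B| = 56 − 12 = 44.00.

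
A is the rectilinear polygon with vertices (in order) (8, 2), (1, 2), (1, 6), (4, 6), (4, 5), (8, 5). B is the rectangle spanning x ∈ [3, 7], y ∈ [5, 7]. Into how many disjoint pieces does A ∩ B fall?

1

A ∩ B is a single connected region.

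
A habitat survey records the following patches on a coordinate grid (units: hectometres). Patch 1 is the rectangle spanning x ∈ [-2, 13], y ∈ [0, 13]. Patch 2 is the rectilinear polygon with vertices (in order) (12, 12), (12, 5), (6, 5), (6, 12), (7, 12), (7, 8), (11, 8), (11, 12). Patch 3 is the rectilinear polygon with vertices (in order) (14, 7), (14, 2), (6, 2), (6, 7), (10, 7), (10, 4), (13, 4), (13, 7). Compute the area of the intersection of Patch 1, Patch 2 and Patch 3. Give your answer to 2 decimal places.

8.00

The intersection is the polygon with vertices (6,5), (6,7), (10,7), (10,5).
By the shoelace formula its area is 8.00.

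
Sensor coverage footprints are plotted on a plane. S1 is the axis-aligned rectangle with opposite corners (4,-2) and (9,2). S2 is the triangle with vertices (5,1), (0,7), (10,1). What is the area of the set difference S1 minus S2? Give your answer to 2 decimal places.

|S1| = 20, |S1∩S2| = 4.2833.
|S1 ∖ S2| = |S1| − |S1∩S2| = 20 − 4.2833 = 15.72.

15.72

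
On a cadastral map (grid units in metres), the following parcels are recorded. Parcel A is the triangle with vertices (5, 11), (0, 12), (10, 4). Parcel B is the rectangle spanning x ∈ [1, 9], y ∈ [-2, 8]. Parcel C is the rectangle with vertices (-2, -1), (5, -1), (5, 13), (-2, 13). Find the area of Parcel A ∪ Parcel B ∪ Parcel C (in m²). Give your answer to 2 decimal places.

By inclusion–exclusion:
Individual areas: |Parcel A| = 15, |Parcel B| = 80, |Parcel C| = 98.
|Parcel A∩Parcel B| = 3.9857.
|Parcel A∩Parcel C| = 7.5.
|Parcel B∩Parcel C|: x∈[1,5], y∈[-1,8] → 4·9 = 36.
|Parcel A∩Parcel B∩Parcel C| = 0.
|Parcel A ∪ Parcel B ∪ Parcel C| = 193 − 47.4857 + 0 = 145.51.

145.51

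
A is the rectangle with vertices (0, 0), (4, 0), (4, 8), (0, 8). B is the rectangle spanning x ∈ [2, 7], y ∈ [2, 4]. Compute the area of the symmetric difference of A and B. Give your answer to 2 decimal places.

34.00

|A∩B|: x∈[2,4], y∈[2,4] → 2·2 = 4.
|A △ B| = |A| + |B| − 2·|A∩B| = 32 + 10 − 8 = 34.00.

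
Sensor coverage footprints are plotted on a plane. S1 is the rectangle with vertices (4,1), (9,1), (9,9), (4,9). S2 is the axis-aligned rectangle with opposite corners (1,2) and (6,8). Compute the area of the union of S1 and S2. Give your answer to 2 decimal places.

By inclusion–exclusion:
Individual areas: |S1| = 40, |S2| = 30.
|S1∩S2|: x∈[4,6], y∈[2,8] → 2·6 = 12.
|S1 ∪ S2| = 70 − 12 = 58.00.

58.00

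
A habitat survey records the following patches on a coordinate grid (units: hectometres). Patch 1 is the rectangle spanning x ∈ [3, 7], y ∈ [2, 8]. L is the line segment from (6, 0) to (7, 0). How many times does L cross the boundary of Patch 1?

0

The segment lies entirely outside Patch 1 and never meets its boundary.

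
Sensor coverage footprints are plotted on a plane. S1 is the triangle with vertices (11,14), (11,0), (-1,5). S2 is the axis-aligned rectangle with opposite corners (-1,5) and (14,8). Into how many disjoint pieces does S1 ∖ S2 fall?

2

S1 ∖ S2 splits into 2 disjoint pieces (area 24, area 30).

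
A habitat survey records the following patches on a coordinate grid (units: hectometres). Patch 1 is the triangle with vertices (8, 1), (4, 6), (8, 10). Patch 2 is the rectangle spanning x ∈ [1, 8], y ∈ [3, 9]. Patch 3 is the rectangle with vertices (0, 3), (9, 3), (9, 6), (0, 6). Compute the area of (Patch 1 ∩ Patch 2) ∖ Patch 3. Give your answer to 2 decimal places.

7.50

|Patch 1 ∩ Patch 2| = 15.9.
|(Patch 1 ∩ Patch 2) ∩ Patch 3| = 8.4.
|(Patch 1 ∩ Patch 2) ∖ Patch 3| = 15.9 − 8.4 = 7.50.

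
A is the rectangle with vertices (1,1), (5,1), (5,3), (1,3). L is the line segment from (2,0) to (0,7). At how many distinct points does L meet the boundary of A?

2

The segment meets the boundary at (1.143,3), (1.714,1).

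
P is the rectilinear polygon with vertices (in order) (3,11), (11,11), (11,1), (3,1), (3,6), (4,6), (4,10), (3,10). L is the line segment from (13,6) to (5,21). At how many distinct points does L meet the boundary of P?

2

The segment meets the boundary at (10.333,11), (11,9.75).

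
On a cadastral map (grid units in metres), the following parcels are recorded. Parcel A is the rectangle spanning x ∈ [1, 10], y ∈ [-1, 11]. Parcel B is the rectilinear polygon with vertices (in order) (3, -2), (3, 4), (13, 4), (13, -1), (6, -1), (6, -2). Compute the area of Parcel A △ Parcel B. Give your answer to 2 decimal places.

91.00

|Parcel A| = 108, |Parcel B| = 53, |Parcel A∩Parcel B| = 35.
|Parcel A △ Parcel B| = |Parcel A| + |Parcel B| − 2·|Parcel A∩Parcel B| = 108 + 53 − 70 = 91.00.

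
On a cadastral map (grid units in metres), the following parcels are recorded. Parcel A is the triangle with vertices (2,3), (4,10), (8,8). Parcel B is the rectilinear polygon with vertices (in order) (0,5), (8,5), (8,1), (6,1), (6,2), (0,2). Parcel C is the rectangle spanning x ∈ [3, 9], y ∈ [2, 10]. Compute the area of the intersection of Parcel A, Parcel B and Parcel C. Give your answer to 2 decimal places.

The intersection is the polygon with vertices (4.4,5), (3,3.833), (3,5).
By the shoelace formula its area is 0.82.

0.82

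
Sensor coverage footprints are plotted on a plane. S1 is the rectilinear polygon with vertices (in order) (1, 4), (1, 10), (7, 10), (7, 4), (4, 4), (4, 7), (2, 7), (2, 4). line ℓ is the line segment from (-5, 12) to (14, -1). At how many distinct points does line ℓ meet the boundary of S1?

The segment meets the boundary at (6.692,4), (4,5.842), (2.308,7), (1,7.895).

4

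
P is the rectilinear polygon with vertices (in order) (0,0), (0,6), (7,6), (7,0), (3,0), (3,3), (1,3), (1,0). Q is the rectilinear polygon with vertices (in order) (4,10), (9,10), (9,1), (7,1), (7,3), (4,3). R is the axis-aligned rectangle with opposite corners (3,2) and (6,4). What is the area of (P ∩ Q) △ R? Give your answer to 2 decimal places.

|P ∩ Q| = 9.
|(P ∩ Q) ∩ R| = 2.
|(P ∩ Q) △ R| = 9 + 6 − 4 = 11.00.

11.00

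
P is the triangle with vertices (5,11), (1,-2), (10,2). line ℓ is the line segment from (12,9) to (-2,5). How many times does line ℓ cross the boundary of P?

The segment meets the boundary at (3.651,6.614), (6.918,7.548).

2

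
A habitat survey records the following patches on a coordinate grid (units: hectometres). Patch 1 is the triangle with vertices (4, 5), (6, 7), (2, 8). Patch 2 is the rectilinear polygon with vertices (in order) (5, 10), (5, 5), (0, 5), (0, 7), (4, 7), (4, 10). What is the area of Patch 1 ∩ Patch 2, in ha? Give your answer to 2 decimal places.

The intersection is the polygon with vertices (4,5), (2.667,7), (4,7), (4,7.5), (5,7.25), (5,6).
By the shoelace formula its area is 3.21.

3.21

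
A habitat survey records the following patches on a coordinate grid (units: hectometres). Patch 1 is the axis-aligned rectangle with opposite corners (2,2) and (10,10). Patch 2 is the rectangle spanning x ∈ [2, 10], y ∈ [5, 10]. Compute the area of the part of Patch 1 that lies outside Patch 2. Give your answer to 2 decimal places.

24.00

|Patch 1∩Patch 2|: x∈[2,10], y∈[5,10] → 8·5 = 40.
|Patch 1| = 64.
|Patch 1 ∖ Patch 2| = |Patch 1| − |Patch 1∩Patch 2| = 64 − 40 = 24.00.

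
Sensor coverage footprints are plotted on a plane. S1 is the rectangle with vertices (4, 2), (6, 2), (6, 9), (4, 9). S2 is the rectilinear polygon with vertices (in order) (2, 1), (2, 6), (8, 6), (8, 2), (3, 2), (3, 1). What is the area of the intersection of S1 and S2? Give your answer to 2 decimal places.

8.00

The intersection is the polygon with vertices (6,2), (4,2), (4,6), (6,6).
By the shoelace formula its area is 8.00.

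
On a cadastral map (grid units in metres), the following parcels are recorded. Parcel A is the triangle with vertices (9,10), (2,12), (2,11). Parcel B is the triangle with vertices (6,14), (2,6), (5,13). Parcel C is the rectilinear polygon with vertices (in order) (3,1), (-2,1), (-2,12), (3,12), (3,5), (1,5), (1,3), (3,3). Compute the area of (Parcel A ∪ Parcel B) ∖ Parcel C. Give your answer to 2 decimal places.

4.19

|Parcel A ∪ Parcel B| = 5.283.
|(Parcel A ∪ Parcel B) ∩ Parcel C| = 1.0952.
|(Parcel A ∪ Parcel B) ∖ Parcel C| = 5.283 − 1.0952 = 4.19.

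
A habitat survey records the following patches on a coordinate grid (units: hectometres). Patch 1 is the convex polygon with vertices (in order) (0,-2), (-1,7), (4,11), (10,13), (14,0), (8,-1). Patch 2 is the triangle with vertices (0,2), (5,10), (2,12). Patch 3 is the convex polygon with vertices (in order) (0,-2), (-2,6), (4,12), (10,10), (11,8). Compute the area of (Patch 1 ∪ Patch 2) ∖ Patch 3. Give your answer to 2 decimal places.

|Patch 1 ∪ Patch 2| = 158.6093.
|(Patch 1 ∪ Patch 2) ∩ Patch 3| = 85.1593.
|(Patch 1 ∪ Patch 2) ∖ Patch 3| = 158.6093 − 85.1593 = 73.45.

73.45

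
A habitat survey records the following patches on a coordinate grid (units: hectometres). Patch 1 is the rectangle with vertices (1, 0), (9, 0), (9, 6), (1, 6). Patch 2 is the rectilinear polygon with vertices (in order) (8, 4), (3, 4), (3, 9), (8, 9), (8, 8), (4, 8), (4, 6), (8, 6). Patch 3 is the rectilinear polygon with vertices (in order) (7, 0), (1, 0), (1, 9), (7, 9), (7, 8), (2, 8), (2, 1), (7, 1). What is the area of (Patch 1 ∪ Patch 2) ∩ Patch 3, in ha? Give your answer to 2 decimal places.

|Patch 1 ∪ Patch 2| = 55.
|(Patch 1 ∪ Patch 2) ∩ Patch 3| = 15.00.

15.00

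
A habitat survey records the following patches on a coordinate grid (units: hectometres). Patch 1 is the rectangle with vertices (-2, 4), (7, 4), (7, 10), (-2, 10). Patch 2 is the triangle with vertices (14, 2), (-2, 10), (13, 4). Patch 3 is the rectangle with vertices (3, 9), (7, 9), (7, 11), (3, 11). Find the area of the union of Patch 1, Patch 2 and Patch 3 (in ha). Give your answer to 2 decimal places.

65.95

By inclusion–exclusion:
Individual areas: |Patch 1| = 54, |Patch 2| = 12, |Patch 3| = 8.
|Patch 1∩Patch 2| = 4.05.
|Patch 1∩Patch 3|: x∈[3,7], y∈[9,10] → 4·1 = 4.
|Patch 2∩Patch 3| = 0.
|Patch 1∩Patch 2∩Patch 3| = 0.
|Patch 1 ∪ Patch 2 ∪ Patch 3| = 74 − 8.05 + 0 = 65.95.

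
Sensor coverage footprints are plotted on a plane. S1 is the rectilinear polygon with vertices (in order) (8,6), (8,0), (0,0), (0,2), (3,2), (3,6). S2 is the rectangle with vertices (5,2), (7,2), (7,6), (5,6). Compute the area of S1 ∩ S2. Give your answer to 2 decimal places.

8.00

The intersection is the polygon with vertices (7,6), (7,2), (5,2), (5,6).
By the shoelace formula its area is 8.00.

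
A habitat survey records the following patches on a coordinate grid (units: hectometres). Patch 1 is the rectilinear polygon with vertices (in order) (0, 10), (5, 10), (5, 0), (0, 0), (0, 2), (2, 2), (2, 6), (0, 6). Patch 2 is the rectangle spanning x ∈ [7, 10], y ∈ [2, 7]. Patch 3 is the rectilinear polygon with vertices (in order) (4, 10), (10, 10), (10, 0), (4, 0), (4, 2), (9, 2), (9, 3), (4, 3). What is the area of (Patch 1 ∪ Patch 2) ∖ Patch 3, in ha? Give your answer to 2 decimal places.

35.00

|Patch 1 ∪ Patch 2| = 57.
|(Patch 1 ∪ Patch 2) ∩ Patch 3| = 22.
|(Patch 1 ∪ Patch 2) ∖ Patch 3| = 57 − 22 = 35.00.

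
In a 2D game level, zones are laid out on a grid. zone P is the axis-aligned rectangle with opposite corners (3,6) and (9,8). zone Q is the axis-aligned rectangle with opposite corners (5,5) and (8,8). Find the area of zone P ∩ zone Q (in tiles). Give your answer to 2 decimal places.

|zone P∩zone Q|: x∈[5,8], y∈[6,8] → 3·2 = 6.

6.00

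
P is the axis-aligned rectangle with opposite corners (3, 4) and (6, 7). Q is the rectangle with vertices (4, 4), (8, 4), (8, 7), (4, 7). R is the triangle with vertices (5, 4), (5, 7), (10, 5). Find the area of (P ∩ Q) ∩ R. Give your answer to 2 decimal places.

The region (P ∩ Q) ∩ R is the polygon with vertices (6,4.2), (5,4), (5,7), (6,6.6).
By the shoelace formula its area is 2.70.

2.70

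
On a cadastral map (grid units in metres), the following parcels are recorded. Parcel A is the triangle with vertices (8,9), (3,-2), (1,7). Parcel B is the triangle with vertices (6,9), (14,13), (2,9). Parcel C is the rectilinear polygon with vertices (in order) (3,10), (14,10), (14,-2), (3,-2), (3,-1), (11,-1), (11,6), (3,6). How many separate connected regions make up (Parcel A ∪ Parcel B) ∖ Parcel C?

3

(Parcel A ∪ Parcel B) ∖ Parcel C splits into 3 disjoint pieces (area 23.8896, area 0.1667, area 4.5).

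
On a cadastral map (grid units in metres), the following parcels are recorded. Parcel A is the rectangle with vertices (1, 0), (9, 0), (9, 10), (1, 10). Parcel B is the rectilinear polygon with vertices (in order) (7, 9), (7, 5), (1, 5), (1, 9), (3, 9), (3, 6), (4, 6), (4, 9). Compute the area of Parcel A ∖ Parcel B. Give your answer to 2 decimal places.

|Parcel A| = 80, |Parcel A∩Parcel B| = 21.
|Parcel A ∖ Parcel B| = |Parcel A| − |Parcel A∩Parcel B| = 80 − 21 = 59.00.

59.00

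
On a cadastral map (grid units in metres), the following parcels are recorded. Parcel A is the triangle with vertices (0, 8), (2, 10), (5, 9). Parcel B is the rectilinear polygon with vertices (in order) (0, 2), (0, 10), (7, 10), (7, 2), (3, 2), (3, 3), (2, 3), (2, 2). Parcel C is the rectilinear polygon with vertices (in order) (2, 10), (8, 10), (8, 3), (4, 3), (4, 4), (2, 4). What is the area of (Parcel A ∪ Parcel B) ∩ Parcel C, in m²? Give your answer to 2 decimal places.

The region (Parcel A ∪ Parcel B) ∩ Parcel C is the polygon with vertices (7,10), (7,3), (4,3), (4,4), (2,4), (2,10).
By the shoelace formula its area is 33.00.

33.00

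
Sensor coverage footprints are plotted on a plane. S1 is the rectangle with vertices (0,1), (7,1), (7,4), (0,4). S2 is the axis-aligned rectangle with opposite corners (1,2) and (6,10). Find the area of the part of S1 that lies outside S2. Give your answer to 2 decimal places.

|S1∩S2|: x∈[1,6], y∈[2,4] → 5·2 = 10.
|S1| = 21.
|S1 ∖ S2| = |S1| − |S1∩S2| = 21 − 10 = 11.00.

11.00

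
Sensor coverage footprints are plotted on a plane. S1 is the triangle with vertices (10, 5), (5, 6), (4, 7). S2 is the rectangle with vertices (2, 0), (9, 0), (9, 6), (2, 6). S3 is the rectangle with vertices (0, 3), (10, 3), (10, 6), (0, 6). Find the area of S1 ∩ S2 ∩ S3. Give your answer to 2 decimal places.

0.93

The intersection is the polygon with vertices (7,6), (9,5.333), (9,5.2), (5,6).
By the shoelace formula its area is 0.93.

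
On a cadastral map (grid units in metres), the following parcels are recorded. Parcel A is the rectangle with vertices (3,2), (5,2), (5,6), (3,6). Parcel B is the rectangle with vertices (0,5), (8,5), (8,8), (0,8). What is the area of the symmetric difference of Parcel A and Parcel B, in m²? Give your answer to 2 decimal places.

28.00

|Parcel A∩Parcel B|: x∈[3,5], y∈[5,6] → 2·1 = 2.
|Parcel A △ Parcel B| = |Parcel A| + |Parcel B| − 2·|Parcel A∩Parcel B| = 8 + 24 − 4 = 28.00.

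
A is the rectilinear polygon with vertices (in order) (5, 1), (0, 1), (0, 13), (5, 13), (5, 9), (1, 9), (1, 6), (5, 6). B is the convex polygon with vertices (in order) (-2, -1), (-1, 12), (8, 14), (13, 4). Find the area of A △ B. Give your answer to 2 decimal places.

|A| = 48, |B| = 145, |A∩B| = 46.4722.
|A △ B| = |A| + |B| − 2·|A∩B| = 48 + 145 − 92.9444 = 100.06.

100.06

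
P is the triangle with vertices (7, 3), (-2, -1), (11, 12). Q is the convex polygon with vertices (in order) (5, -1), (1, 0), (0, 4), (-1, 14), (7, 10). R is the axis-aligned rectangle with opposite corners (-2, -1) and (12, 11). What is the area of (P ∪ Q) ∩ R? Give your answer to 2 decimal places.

|P ∪ Q| = 94.5142.
|(P ∪ Q) ∩ R| = 85.69.

85.69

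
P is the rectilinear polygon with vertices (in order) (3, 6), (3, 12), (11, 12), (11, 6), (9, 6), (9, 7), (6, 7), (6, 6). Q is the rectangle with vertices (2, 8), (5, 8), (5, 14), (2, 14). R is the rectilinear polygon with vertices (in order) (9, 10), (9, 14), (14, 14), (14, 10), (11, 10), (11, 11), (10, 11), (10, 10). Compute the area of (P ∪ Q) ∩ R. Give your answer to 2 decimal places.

3.00

|P ∪ Q| = 55.
|(P ∪ Q) ∩ R| = 3.00.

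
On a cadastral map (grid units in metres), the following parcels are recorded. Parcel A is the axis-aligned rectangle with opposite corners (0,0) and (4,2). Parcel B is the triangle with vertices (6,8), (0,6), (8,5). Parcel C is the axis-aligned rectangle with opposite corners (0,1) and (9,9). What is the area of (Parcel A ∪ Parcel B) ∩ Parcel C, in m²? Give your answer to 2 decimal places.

15.00

|Parcel A ∪ Parcel B| = 19.
|(Parcel A ∪ Parcel B) ∩ Parcel C| = 15.00.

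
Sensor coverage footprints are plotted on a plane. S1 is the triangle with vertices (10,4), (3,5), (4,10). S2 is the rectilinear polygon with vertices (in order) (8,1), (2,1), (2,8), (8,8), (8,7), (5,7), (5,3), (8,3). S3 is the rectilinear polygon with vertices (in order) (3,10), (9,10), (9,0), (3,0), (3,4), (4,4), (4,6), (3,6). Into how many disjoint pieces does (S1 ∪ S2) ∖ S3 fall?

2

(S1 ∪ S2) ∖ S3 splits into 2 disjoint pieces (area 9, area 0.4286).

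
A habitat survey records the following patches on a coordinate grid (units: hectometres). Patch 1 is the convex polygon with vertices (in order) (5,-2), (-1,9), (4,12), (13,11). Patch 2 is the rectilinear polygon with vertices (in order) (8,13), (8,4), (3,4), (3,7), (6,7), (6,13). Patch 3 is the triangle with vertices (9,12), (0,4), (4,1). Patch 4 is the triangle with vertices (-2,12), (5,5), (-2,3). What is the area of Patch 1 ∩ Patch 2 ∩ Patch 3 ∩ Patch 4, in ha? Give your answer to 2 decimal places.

2.54

The intersection is the polygon with vertices (3,6.667), (3.176,6.824), (5,5), (3,4.429).
By the shoelace formula its area is 2.54.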